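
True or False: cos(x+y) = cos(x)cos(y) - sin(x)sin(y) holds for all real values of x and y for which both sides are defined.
True.

Claim: cos(x+y) = cos(x)cos(y) - sin(x)sin(y).
Reasoning: By Euler's formula e^(i(x+y)) = e^(ix)·e^(iy) = (cos x + i·sin x)(cos y + i·sin y). The real part of the left side is cos(x+y); the real part of the product is cos(x)cos(y) - sin(x)sin(y) (since i·i = -1).
So the two sides agree for all real values of x and y for which both sides are defined.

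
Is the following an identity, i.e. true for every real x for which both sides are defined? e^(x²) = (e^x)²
Claim: e^(x²) = (e^x)².
Test a specific point where both sides are defined: x = 3.
LHS = e^(x²) ≈ 8103.0839
RHS = (e^x)² ≈ 403.4288
Since 8103.0839 ≠ 403.4288, the equation fails at this point, so it cannot hold for every real x for which both sides are defined.
(e^x)² = e^(2x), and 2x ≠ x² in general.

Conclusion: No, this is NOT an identity.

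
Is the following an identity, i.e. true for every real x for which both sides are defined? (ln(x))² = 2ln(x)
Claim: (ln(x))² = 2ln(x).
Test a specific point where both sides are defined: x = 3.
LHS = (ln(x))² ≈ 1.2069
RHS = 2ln(x) ≈ 2.1972
Since 1.2069 ≠ 2.1972, the equation fails at this point, so it cannot hold for every real x for which both sides are defined.
2ln(x) equals ln(x²), which is not the same as (ln x)².

Conclusion: No, this is NOT an identity.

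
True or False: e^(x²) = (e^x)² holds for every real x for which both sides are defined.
Claim: e^(x²) = (e^x)².
Test a specific point where both sides are defined: x = -1.
LHS = e^(x²) ≈ 2.7183
RHS = (e^x)² ≈ 0.1353
Since 2.7183 ≠ 0.1353, the equation fails at this point, so it cannot hold for every real x for which both sides are defined.
(e^x)² = e^(2x), and 2x ≠ x² in general.

Conclusion: False.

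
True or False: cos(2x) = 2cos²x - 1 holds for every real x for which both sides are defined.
Claim: cos(2x) = 2cos²x - 1.
Reasoning: cos(2x) = cos²x - sin²x. Replace sin²x by 1 - cos²x: cos²x - (1 - cos²x) = 2cos²x - 1.
So the two sides agree for every real x for which both sides are defined.

Conclusion: True.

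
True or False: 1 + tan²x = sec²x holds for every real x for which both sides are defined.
Claim: 1 + tan²x = sec²x.
Reasoning: Start from sin²x + cos²x = 1 and divide every term by cos²x (allowed wherever tan x and sec x are defined): tan²x + 1 = 1/cos²x = sec²x.
So the two sides agree for every real x for which both sides are defined.

Conclusion: True.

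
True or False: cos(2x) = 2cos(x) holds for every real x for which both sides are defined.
False.

Claim: cos(2x) = 2cos(x).
Test a specific point where both sides are defined: x = -π/2.
LHS = cos(2x) ≈ -1.0000
RHS = 2cos(x) ≈ 0.0000
Since -1.0000 ≠ 0.0000, the equation fails at this point, so it cannot hold for every real x for which both sides are defined.
The correct double-angle formula is cos(2x) = cos²x - sin²x.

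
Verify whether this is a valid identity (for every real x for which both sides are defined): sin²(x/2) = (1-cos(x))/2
Claim: sin²(x/2) = (1-cos(x))/2.
Reasoning: Use cos(2θ) = 1 - 2sin²θ with θ = x/2: cos(x) = 1 - 2sin²(x/2). Solving for sin²(x/2) gives (1 - cos(x))/2.
So the two sides agree for every real x for which both sides are defined.

Conclusion: Yes, this is an identity.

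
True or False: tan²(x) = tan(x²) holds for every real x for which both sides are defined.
Claim: tan²(x) = tan(x²).
Test a specific point where both sides are defined: x = 2π/3.
LHS = tan²(x) ≈ 3.0000
RHS = tan(x²) ≈ 2.9590
Since 3.0000 ≠ 2.9590, the equation fails at this point, so it cannot hold for every real x for which both sides are defined.
tan²(x) means (tan x)², squaring the output; tan(x²) squares the input. These are different functions.

Conclusion: False.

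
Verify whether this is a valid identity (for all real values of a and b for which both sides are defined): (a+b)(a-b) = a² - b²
Yes, this is an identity.

Claim: (a+b)(a-b) = a² - b².
Reasoning: Expand: (a+b)(a-b) = a² - ab + ba - b² = a² - b² (the cross terms cancel).
So the two sides agree for all real values of a and b for which both sides are defined.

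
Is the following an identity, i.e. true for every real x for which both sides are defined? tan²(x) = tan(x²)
Claim: tan²(x) = tan(x²).
Test a specific point where both sides are defined: x = -π/6.
LHS = tan²(x) ≈ 0.3333
RHS = tan(x²) ≈ 0.2812
Since 0.3333 ≠ 0.2812, the equation fails at this point, so it cannot hold for every real x for which both sides are defined.
tan²(x) means (tan x)², squaring the output; tan(x²) squares the input. These are different functions.

Conclusion: No, this is NOT an identity.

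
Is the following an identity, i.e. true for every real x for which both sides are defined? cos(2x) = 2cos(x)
No, this is NOT an identity.

Claim: cos(2x) = 2cos(x).
Test a specific point where both sides are defined: x = 3π/4.
LHS = cos(2x) ≈ 0.0000
RHS = 2cos(x) ≈ -1.4142
Since 0.0000 ≠ -1.4142, the equation fails at this point, so it cannot hold for every real x for which both sides are defined.
The correct double-angle formula is cos(2x) = cos²x - sin²x.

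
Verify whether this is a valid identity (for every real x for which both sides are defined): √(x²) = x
Claim: √(x²) = x.
Test a specific point where both sides are defined: x = -1.
LHS = √(x²) ≈ 1.0000
RHS = x ≈ -1.0000
Since 1.0000 ≠ -1.0000, the equation fails at this point, so it cannot hold for every real x for which both sides are defined.
√(x²) = |x|, which differs from x whenever x < 0 (both sides are defined for every real x).

Conclusion: No, this is NOT an identity.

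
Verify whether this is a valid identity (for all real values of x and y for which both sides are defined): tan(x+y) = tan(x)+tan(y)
Claim: tan(x+y) = tan(x)+tan(y).
Test a specific point where both sides are defined: x = π/3, y = π/4.
LHS = tan(x+y) ≈ -3.7321
RHS = tan(x)+tan(y) ≈ 2.7321
Since -3.7321 ≠ 2.7321, the equation fails at this point, so it cannot hold for all real values of x and y for which both sides are defined.
The correct formula is tan(x+y) = (tan(x) + tan(y))/(1 - tan(x)tan(y)).

Conclusion: No, this is NOT an identity.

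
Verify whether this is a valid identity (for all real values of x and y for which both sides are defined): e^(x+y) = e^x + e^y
No, this is NOT an identity.

Claim: e^(x+y) = e^x + e^y.
Test a specific point where both sides are defined: x = 3/2, y = 1.
LHS = e^(x+y) ≈ 12.1825
RHS = e^x + e^y ≈ 7.2000
Since 12.1825 ≠ 7.2000, the equation fails at this point, so it cannot hold for all real values of x and y for which both sides are defined.
The correct rule is e^(x+y) = e^x · e^y (a product, not a sum).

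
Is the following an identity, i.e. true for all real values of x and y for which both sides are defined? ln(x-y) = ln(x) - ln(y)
Claim: ln(x-y) = ln(x) - ln(y).
Test a specific point where both sides are defined: x = 5, y = 3/2.
LHS = ln(x-y) ≈ 1.2528
RHS = ln(x) - ln(y) ≈ 1.2040
Since 1.2528 ≠ 1.2040, the equation fails at this point, so it cannot hold for all real values of x and y for which both sides are defined.
ln(x) - ln(y) = ln(x/y), not ln(x-y).

Conclusion: No, this is NOT an identity.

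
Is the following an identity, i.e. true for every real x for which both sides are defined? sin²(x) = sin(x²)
Claim: sin²(x) = sin(x²).
Test a specific point where both sides are defined: x = π/4.
LHS = sin²(x) ≈ 0.5000
RHS = sin(x²) ≈ 0.5785
Since 0.5000 ≠ 0.5785, the equation fails at this point, so it cannot hold for every real x for which both sides are defined.
sin²(x) means (sin x)², squaring the output; sin(x²) squares the input. These are different functions.

Conclusion: No, this is NOT an identity.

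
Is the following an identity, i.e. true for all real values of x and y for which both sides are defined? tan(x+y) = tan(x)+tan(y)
No, this is NOT an identity.

Claim: tan(x+y) = tan(x)+tan(y).
Test a specific point where both sides are defined: x = -π/6, y = π/4.
LHS = tan(x+y) ≈ 0.2679
RHS = tan(x)+tan(y) ≈ 0.4226
Since 0.2679 ≠ 0.4226, the equation fails at this point, so it cannot hold for all real values of x and y for which both sides are defined.
The correct formula is tan(x+y) = (tan(x) + tan(y))/(1 - tan(x)tan(y)).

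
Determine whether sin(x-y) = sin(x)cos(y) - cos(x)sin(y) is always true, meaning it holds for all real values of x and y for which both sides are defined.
Yes, this is an identity.

Claim: sin(x-y) = sin(x)cos(y) - cos(x)sin(y).
Reasoning: Replace y by -y in sin(x+y) = sin(x)cos(y) + cos(x)sin(y) and use cos(-y) = cos(y), sin(-y) = -sin(y): sin(x-y) = sin(x)cos(y) - cos(x)sin(y).
So the two sides agree for all real values of x and y for which both sides are defined.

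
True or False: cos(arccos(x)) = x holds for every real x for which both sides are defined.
Claim: cos(arccos(x)) = x.
Reasoning: For -1 ≤ x ≤ 1 (where arccos is defined), arccos(x) is by definition an angle whose cosine equals x. Taking the cosine of that angle returns x. (Note the other order, arccos(cos x) = x, is NOT an identity.)
So the two sides agree for every real x for which both sides are defined.

Conclusion: True.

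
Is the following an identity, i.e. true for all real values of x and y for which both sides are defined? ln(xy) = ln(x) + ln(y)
Claim: ln(xy) = ln(x) + ln(y).
Reasoning: Both sides are simultaneously defined only when x, y > 0. Write x = e^p, y = e^q (p = ln x, q = ln y). Then xy = e^p · e^q = e^(p+q), so ln(xy) = p + q = ln(x) + ln(y).
So the two sides agree for all real values of x and y for which both sides are defined.

Conclusion: Yes, this is an identity.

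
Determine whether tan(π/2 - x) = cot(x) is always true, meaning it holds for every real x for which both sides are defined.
Yes, this is an identity.

Claim: tan(π/2 - x) = cot(x).
Reasoning: tan(π/2 - x) = sin(π/2 - x)/cos(π/2 - x) = cos(x)/sin(x) = cot(x), using the cofunction identities sin(π/2 - x) = cos(x) and cos(π/2 - x) = sin(x).
So the two sides agree for every real x for which both sides are defined.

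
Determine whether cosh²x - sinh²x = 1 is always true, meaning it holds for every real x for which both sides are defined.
Claim: cosh²x - sinh²x = 1.
Reasoning: With cosh(x) = (e^x + e^-x)/2 and sinh(x) = (e^x - e^-x)/2: cosh²x = (e^(2x) + 2 + e^(-2x))/4 and sinh²x = (e^(2x) - 2 + e^(-2x))/4. Subtracting leaves 4/4 = 1.
So the two sides agree for every real x for which both sides are defined.

Conclusion: Yes, this is an identity.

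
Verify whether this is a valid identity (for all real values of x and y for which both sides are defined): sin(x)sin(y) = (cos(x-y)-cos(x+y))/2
Claim: sin(x)sin(y) = (cos(x-y)-cos(x+y))/2.
Reasoning: cos(x-y) = cos(x)cos(y) + sin(x)sin(y) and cos(x+y) = cos(x)cos(y) - sin(x)sin(y). Subtracting, cos(x-y) - cos(x+y) = 2sin(x)sin(y); divide by 2.
So the two sides agree for all real values of x and y for which both sides are defined.

Conclusion: Yes, this is an identity.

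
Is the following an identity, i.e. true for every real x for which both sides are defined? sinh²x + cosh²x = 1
No, this is NOT an identity.

Claim: sinh²x + cosh²x = 1.
Test a specific point where both sides are defined: x = -1.
LHS = sinh²x + cosh²x ≈ 3.7622
RHS = 1 ≈ 1.0000
Since 3.7622 ≠ 1.0000, the equation fails at this point, so it cannot hold for every real x for which both sides are defined.
The correct hyperbolic identity is cosh²x - sinh²x = 1 (a difference); the sum sinh²x + cosh²x equals cosh(2x).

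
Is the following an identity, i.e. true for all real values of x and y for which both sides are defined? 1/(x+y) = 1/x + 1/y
No, this is NOT an identity.

Claim: 1/(x+y) = 1/x + 1/y.
Test a specific point where both sides are defined: x = 1, y = 3.
LHS = 1/(x+y) ≈ 0.2500
RHS = 1/x + 1/y ≈ 1.3333
Since 0.2500 ≠ 1.3333, the equation fails at this point, so it cannot hold for all real values of x and y for which both sides are defined.
1/x + 1/y = (x+y)/(xy), which is not 1/(x+y).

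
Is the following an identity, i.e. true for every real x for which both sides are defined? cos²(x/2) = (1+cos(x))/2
Claim: cos²(x/2) = (1+cos(x))/2.
Reasoning: Use cos(2θ) = 2cos²θ - 1 with θ = x/2: cos(x) = 2cos²(x/2) - 1. Solving for cos²(x/2) gives (1 + cos(x))/2.
So the two sides agree for every real x for which both sides are defined.

Conclusion: Yes, this is an identity.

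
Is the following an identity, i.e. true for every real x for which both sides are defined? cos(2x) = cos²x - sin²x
Claim: cos(2x) = cos²x - sin²x.
Reasoning: Put y = x in the addition formula cos(x+y) = cos(x)cos(y) - sin(x)sin(y): cos(2x) = cos²x - sin²x.
So the two sides agree for every real x for which both sides are defined.

Conclusion: Yes, this is an identity.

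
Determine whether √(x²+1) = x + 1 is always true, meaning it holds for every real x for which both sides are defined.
Claim: √(x²+1) = x + 1.
Test a specific point where both sides are defined: x = 1.
LHS = √(x²+1) ≈ 1.4142
RHS = x + 1 ≈ 2.0000
Since 1.4142 ≠ 2.0000, the equation fails at this point, so it cannot hold for every real x for which both sides are defined.
(x+1)² = x² + 2x + 1 ≠ x² + 1 unless x = 0.

Conclusion: No, this is NOT an identity.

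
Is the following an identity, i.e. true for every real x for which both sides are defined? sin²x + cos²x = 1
Yes, this is an identity.

Claim: sin²x + cos²x = 1.
Reasoning: The point (cos x, sin x) lies on the unit circle X² + Y² = 1, so cos²x + sin²x = 1 for every real x.
So the two sides agree for every real x for which both sides are defined.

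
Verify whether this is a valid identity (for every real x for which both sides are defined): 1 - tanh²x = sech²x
Claim: 1 - tanh²x = sech²x.
Reasoning: Divide cosh²x - sinh²x = 1 through by cosh²x (never zero): 1 - tanh²x = 1/cosh²x = sech²x.
So the two sides agree for every real x for which both sides are defined.

Conclusion: Yes, this is an identity.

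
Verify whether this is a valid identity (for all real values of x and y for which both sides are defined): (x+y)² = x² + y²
Claim: (x+y)² = x² + y².
Test a specific point where both sides are defined: x = 3/2, y = 5.
LHS = (x+y)² ≈ 42.2500
RHS = x² + y² ≈ 27.2500
Since 42.2500 ≠ 27.2500, the equation fails at this point, so it cannot hold for all real values of x and y for which both sides are defined.
The correct expansion is (x+y)² = x² + 2xy + y²; the cross term 2xy is missing.

Conclusion: No, this is NOT an identity.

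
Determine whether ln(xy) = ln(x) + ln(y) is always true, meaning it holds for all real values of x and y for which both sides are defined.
Claim: ln(xy) = ln(x) + ln(y).
Reasoning: Both sides are simultaneously defined only when x, y > 0. Write x = e^p, y = e^q (p = ln x, q = ln y). Then xy = e^p · e^q = e^(p+q), so ln(xy) = p + q = ln(x) + ln(y).
So the two sides agree for all real values of x and y for which both sides are defined.

Conclusion: Yes, this is an identity.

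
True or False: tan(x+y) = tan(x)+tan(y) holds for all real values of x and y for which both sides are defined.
False.

Claim: tan(x+y) = tan(x)+tan(y).
Test a specific point where both sides are defined: x = -π/3, y = -π/3.
LHS = tan(x+y) ≈ 1.7321
RHS = tan(x)+tan(y) ≈ -3.4641
Since 1.7321 ≠ -3.4641, the equation fails at this point, so it cannot hold for all real values of x and y for which both sides are defined.
The correct formula is tan(x+y) = (tan(x) + tan(y))/(1 - tan(x)tan(y)).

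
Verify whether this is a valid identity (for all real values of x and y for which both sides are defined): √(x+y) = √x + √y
No, this is NOT an identity.

Claim: √(x+y) = √x + √y.
Test a specific point where both sides are defined: x = 4, y = 2.
LHS = √(x+y) ≈ 2.4495
RHS = √x + √y ≈ 3.4142
Since 2.4495 ≠ 3.4142, the equation fails at this point, so it cannot hold for all real values of x and y for which both sides are defined.
Squaring the right side gives x + 2√(xy) + y, not x + y.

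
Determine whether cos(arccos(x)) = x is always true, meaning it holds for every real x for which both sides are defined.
Claim: cos(arccos(x)) = x.
Reasoning: For -1 ≤ x ≤ 1 (where arccos is defined), arccos(x) is by definition an angle whose cosine equals x. Taking the cosine of that angle returns x. (Note the other order, arccos(cos x) = x, is NOT an identity.)
So the two sides agree for every real x for which both sides are defined.

Conclusion: Yes, this is an identity.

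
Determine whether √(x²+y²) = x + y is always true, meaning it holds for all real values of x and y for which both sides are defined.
No, this is NOT an identity.

Claim: √(x²+y²) = x + y.
Test a specific point where both sides are defined: x = 2, y = 2.
LHS = √(x²+y²) ≈ 2.8284
RHS = x + y ≈ 4.0000
Since 2.8284 ≠ 4.0000, the equation fails at this point, so it cannot hold for all real values of x and y for which both sides are defined.
(x+y)² = x² + 2xy + y², not x² + y², so the square root does not split this way.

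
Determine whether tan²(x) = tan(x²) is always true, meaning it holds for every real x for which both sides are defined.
No, this is NOT an identity.

Claim: tan²(x) = tan(x²).
Test a specific point where both sides are defined: x = -π/6.
LHS = tan²(x) ≈ 0.3333
RHS = tan(x²) ≈ 0.2812
Since 0.3333 ≠ 0.2812, the equation fails at this point, so it cannot hold for every real x for which both sides are defined.
tan²(x) means (tan x)², squaring the output; tan(x²) squares the input. These are different functions.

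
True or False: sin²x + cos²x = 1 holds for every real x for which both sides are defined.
Claim: sin²x + cos²x = 1.
Reasoning: The point (cos x, sin x) lies on the unit circle X² + Y² = 1, so cos²x + sin²x = 1 for every real x.
So the two sides agree for every real x for which both sides are defined.

Conclusion: True.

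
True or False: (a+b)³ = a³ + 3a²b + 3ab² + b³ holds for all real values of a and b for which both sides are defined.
Claim: (a+b)³ = a³ + 3a²b + 3ab² + b³.
Reasoning: (a+b)³ = (a+b)(a+b)² = (a+b)(a² + 2ab + b²) = a³ + 2a²b + ab² + a²b + 2ab² + b³ = a³ + 3a²b + 3ab² + b³.
So the two sides agree for all real values of a and b for which both sides are defined.

Conclusion: True.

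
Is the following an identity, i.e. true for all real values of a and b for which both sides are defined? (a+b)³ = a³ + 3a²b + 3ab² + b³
Yes, this is an identity.

Claim: (a+b)³ = a³ + 3a²b + 3ab² + b³.
Reasoning: (a+b)³ = (a+b)(a+b)² = (a+b)(a² + 2ab + b²) = a³ + 2a²b + ab² + a²b + 2ab² + b³ = a³ + 3a²b + 3ab² + b³.
So the two sides agree for all real values of a and b for which both sides are defined.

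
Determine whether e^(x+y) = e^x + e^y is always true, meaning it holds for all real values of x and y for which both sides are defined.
Claim: e^(x+y) = e^x + e^y.
Test a specific point where both sides are defined: x = 4, y = 1.
LHS = e^(x+y) ≈ 148.4132
RHS = e^x + e^y ≈ 57.3164
Since 148.4132 ≠ 57.3164, the equation fails at this point, so it cannot hold for all real values of x and y for which both sides are defined.
The correct rule is e^(x+y) = e^x · e^y (a product, not a sum).

Conclusion: No, this is NOT an identity.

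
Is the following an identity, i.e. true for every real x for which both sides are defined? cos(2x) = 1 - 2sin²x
Claim: cos(2x) = 1 - 2sin²x.
Reasoning: cos(2x) = cos²x - sin²x. Replace cos²x by 1 - sin²x: (1 - sin²x) - sin²x = 1 - 2sin²x.
So the two sides agree for every real x for which both sides are defined.

Conclusion: Yes, this is an identity.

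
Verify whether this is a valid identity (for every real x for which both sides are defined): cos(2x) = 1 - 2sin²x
Claim: cos(2x) = 1 - 2sin²x.
Reasoning: cos(2x) = cos²x - sin²x. Replace cos²x by 1 - sin²x: (1 - sin²x) - sin²x = 1 - 2sin²x.
So the two sides agree for every real x for which both sides are defined.

Conclusion: Yes, this is an identity.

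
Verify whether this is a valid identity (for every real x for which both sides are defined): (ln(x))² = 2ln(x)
Claim: (ln(x))² = 2ln(x).
Test a specific point where both sides are defined: x = 3.
LHS = (ln(x))² ≈ 1.2069
RHS = 2ln(x) ≈ 2.1972
Since 1.2069 ≠ 2.1972, the equation fails at this point, so it cannot hold for every real x for which both sides are defined.
2ln(x) equals ln(x²), which is not the same as (ln x)².

Conclusion: No, this is NOT an identity.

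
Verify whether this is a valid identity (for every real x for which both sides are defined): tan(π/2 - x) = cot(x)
Claim: tan(π/2 - x) = cot(x).
Reasoning: tan(π/2 - x) = sin(π/2 - x)/cos(π/2 - x) = cos(x)/sin(x) = cot(x), using the cofunction identities sin(π/2 - x) = cos(x) and cos(π/2 - x) = sin(x).
So the two sides agree for every real x for which both sides are defined.

Conclusion: Yes, this is an identity.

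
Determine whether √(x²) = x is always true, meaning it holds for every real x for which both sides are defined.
Claim: √(x²) = x.
Test a specific point where both sides are defined: x = -2.
LHS = √(x²) ≈ 2.0000
RHS = x ≈ -2.0000
Since 2.0000 ≠ -2.0000, the equation fails at this point, so it cannot hold for every real x for which both sides are defined.
√(x²) = |x|, which differs from x whenever x < 0 (both sides are defined for every real x).

Conclusion: No, this is NOT an identity.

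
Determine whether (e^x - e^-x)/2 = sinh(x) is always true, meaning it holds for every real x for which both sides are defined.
Claim: (e^x - e^-x)/2 = sinh(x).
Reasoning: This is exactly the definition of the hyperbolic sine: sinh(x) := (e^x - e^-x)/2.
So the two sides agree for every real x for which both sides are defined.

Conclusion: Yes, this is an identity.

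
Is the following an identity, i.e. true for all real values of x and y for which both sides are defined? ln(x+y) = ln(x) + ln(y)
Claim: ln(x+y) = ln(x) + ln(y).
Test a specific point where both sides are defined: x = 2, y = 3.
LHS = ln(x+y) ≈ 1.6094
RHS = ln(x) + ln(y) ≈ 1.7918
Since 1.6094 ≠ 1.7918, the equation fails at this point, so it cannot hold for all real values of x and y for which both sides are defined.
ln(x) + ln(y) = ln(xy), not ln(x+y).

Conclusion: No, this is NOT an identity.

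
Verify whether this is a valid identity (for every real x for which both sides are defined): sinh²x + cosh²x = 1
No, this is NOT an identity.

Claim: sinh²x + cosh²x = 1.
Test a specific point where both sides are defined: x = -3.
LHS = sinh²x + cosh²x ≈ 201.7156
RHS = 1 ≈ 1.0000
Since 201.7156 ≠ 1.0000, the equation fails at this point, so it cannot hold for every real x for which both sides are defined.
The correct hyperbolic identity is cosh²x - sinh²x = 1 (a difference); the sum sinh²x + cosh²x equals cosh(2x).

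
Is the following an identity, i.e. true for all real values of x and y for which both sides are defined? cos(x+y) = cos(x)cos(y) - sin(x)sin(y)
Claim: cos(x+y) = cos(x)cos(y) - sin(x)sin(y).
Reasoning: By Euler's formula e^(i(x+y)) = e^(ix)·e^(iy) = (cos x + i·sin x)(cos y + i·sin y). The real part of the left side is cos(x+y); the real part of the product is cos(x)cos(y) - sin(x)sin(y) (since i·i = -1).
So the two sides agree for all real values of x and y for which both sides are defined.

Conclusion: Yes, this is an identity.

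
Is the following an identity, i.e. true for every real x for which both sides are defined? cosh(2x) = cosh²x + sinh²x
Yes, this is an identity.

Claim: cosh(2x) = cosh²x + sinh²x.
Reasoning: cosh²x = (e^(2x) + 2 + e^(-2x))/4 and sinh²x = (e^(2x) - 2 + e^(-2x))/4. Adding gives (2e^(2x) + 2e^(-2x))/4 = (e^(2x) + e^(-2x))/2 = cosh(2x).
So the two sides agree for every real x for which both sides are defined.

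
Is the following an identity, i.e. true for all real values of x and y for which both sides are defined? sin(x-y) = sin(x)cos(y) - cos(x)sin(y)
Yes, this is an identity.

Claim: sin(x-y) = sin(x)cos(y) - cos(x)sin(y).
Reasoning: Replace y by -y in sin(x+y) = sin(x)cos(y) + cos(x)sin(y) and use cos(-y) = cos(y), sin(-y) = -sin(y): sin(x-y) = sin(x)cos(y) - cos(x)sin(y).
So the two sides agree for all real values of x and y for which both sides are defined.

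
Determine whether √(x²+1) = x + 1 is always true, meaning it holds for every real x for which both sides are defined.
Claim: √(x²+1) = x + 1.
Test a specific point where both sides are defined: x = -3.
LHS = √(x²+1) ≈ 3.1623
RHS = x + 1 ≈ -2.0000
Since 3.1623 ≠ -2.0000, the equation fails at this point, so it cannot hold for every real x for which both sides are defined.
(x+1)² = x² + 2x + 1 ≠ x² + 1 unless x = 0.

Conclusion: No, this is NOT an identity.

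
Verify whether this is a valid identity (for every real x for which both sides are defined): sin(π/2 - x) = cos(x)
Claim: sin(π/2 - x) = cos(x).
Reasoning: Use sin(u - v) = sin(u)cos(v) - cos(u)sin(v) with u = π/2, v = x: sin(π/2)cos(x) - cos(π/2)sin(x) = 1·cos(x) - 0·sin(x) = cos(x).
So the two sides agree for every real x for which both sides are defined.

Conclusion: Yes, this is an identity.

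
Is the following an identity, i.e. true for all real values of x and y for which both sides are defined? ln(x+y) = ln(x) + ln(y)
No, this is NOT an identity.

Claim: ln(x+y) = ln(x) + ln(y).
Test a specific point where both sides are defined: x = 2, y = 3.
LHS = ln(x+y) ≈ 1.6094
RHS = ln(x) + ln(y) ≈ 1.7918
Since 1.6094 ≠ 1.7918, the equation fails at this point, so it cannot hold for all real values of x and y for which both sides are defined.
ln(x) + ln(y) = ln(xy), not ln(x+y).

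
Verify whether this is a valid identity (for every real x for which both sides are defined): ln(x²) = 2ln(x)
Yes, this is an identity.

Claim: ln(x²) = 2ln(x).
Reasoning: The right side requires x > 0. For x > 0, x² = (e^(ln x))² = e^(2ln x), so ln(x²) = 2ln(x). (For x < 0 the right side is undefined, so those values are outside the claim.)
So the two sides agree for every real x for which both sides are defined.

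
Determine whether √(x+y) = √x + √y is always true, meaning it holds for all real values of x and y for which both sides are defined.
No, this is NOT an identity.

Claim: √(x+y) = √x + √y.
Test a specific point where both sides are defined: x = 5, y = 1.
LHS = √(x+y) ≈ 2.4495
RHS = √x + √y ≈ 3.2361
Since 2.4495 ≠ 3.2361, the equation fails at this point, so it cannot hold for all real values of x and y for which both sides are defined.
Squaring the right side gives x + 2√(xy) + y, not x + y.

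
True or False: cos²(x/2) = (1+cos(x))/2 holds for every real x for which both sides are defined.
True.

Claim: cos²(x/2) = (1+cos(x))/2.
Reasoning: Use cos(2θ) = 2cos²θ - 1 with θ = x/2: cos(x) = 2cos²(x/2) - 1. Solving for cos²(x/2) gives (1 + cos(x))/2.
So the two sides agree for every real x for which both sides are defined.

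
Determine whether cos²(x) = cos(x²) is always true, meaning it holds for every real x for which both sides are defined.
Claim: cos²(x) = cos(x²).
Test a specific point where both sides are defined: x = π/4.
LHS = cos²(x) ≈ 0.5000
RHS = cos(x²) ≈ 0.8157
Since 0.5000 ≠ 0.8157, the equation fails at this point, so it cannot hold for every real x for which both sides are defined.
cos²(x) means (cos x)², squaring the output; cos(x²) squares the input. These are different functions.

Conclusion: No, this is NOT an identity.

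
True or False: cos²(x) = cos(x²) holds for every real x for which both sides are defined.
Claim: cos²(x) = cos(x²).
Test a specific point where both sides are defined: x = π/3.
LHS = cos²(x) ≈ 0.2500
RHS = cos(x²) ≈ 0.4566
Since 0.2500 ≠ 0.4566, the equation fails at this point, so it cannot hold for every real x for which both sides are defined.
cos²(x) means (cos x)², squaring the output; cos(x²) squares the input. These are different functions.

Conclusion: False.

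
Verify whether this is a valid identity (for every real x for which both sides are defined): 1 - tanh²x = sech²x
Yes, this is an identity.

Claim: 1 - tanh²x = sech²x.
Reasoning: Divide cosh²x - sinh²x = 1 through by cosh²x (never zero): 1 - tanh²x = 1/cosh²x = sech²x.
So the two sides agree for every real x for which both sides are defined.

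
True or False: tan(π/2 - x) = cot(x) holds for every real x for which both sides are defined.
True.

Claim: tan(π/2 - x) = cot(x).
Reasoning: tan(π/2 - x) = sin(π/2 - x)/cos(π/2 - x) = cos(x)/sin(x) = cot(x), using the cofunction identities sin(π/2 - x) = cos(x) and cos(π/2 - x) = sin(x).
So the two sides agree for every real x for which both sides are defined.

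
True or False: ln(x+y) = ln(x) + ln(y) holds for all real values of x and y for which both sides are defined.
Claim: ln(x+y) = ln(x) + ln(y).
Test a specific point where both sides are defined: x = 2, y = 3/2.
LHS = ln(x+y) ≈ 1.2528
RHS = ln(x) + ln(y) ≈ 1.0986
Since 1.2528 ≠ 1.0986, the equation fails at this point, so it cannot hold for all real values of x and y for which both sides are defined.
ln(x) + ln(y) = ln(xy), not ln(x+y).

Conclusion: False.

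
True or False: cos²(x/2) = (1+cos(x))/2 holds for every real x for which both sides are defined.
True.

Claim: cos²(x/2) = (1+cos(x))/2.
Reasoning: Use cos(2θ) = 2cos²θ - 1 with θ = x/2: cos(x) = 2cos²(x/2) - 1. Solving for cos²(x/2) gives (1 + cos(x))/2.
So the two sides agree for every real x for which both sides are defined.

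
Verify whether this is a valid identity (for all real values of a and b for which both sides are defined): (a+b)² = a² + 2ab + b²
Claim: (a+b)² = a² + 2ab + b².
Reasoning: Expand: (a+b)² = (a+b)(a+b) = a·a + a·b + b·a + b·b = a² + 2ab + b².
So the two sides agree for all real values of a and b for which both sides are defined.

Conclusion: Yes, this is an identity.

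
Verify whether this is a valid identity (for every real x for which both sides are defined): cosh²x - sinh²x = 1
Yes, this is an identity.

Claim: cosh²x - sinh²x = 1.
Reasoning: With cosh(x) = (e^x + e^-x)/2 and sinh(x) = (e^x - e^-x)/2: cosh²x = (e^(2x) + 2 + e^(-2x))/4 and sinh²x = (e^(2x) - 2 + e^(-2x))/4. Subtracting leaves 4/4 = 1.
So the two sides agree for every real x for which both sides are defined.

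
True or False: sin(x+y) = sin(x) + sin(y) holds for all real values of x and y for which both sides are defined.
Claim: sin(x+y) = sin(x) + sin(y).
Test a specific point where both sides are defined: x = π/3, y = 2π/3.
LHS = sin(x+y) ≈ 0.0000
RHS = sin(x) + sin(y) ≈ 1.7321
Since 0.0000 ≠ 1.7321, the equation fails at this point, so it cannot hold for all real values of x and y for which both sides are defined.
The correct expansion is sin(x+y) = sin(x)cos(y) + cos(x)sin(y); sine is not additive.

Conclusion: False.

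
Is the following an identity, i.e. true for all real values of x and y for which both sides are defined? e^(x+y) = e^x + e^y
No, this is NOT an identity.

Claim: e^(x+y) = e^x + e^y.
Test a specific point where both sides are defined: x = -3, y = 4.
LHS = e^(x+y) ≈ 2.7183
RHS = e^x + e^y ≈ 54.6479
Since 2.7183 ≠ 54.6479, the equation fails at this point, so it cannot hold for all real values of x and y for which both sides are defined.
The correct rule is e^(x+y) = e^x · e^y (a product, not a sum).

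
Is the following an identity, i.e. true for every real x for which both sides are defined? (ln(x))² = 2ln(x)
No, this is NOT an identity.

Claim: (ln(x))² = 2ln(x).
Test a specific point where both sides are defined: x = 5.
LHS = (ln(x))² ≈ 2.5903
RHS = 2ln(x) ≈ 3.2189
Since 2.5903 ≠ 3.2189, the equation fails at this point, so it cannot hold for every real x for which both sides are defined.
2ln(x) equals ln(x²), which is not the same as (ln x)².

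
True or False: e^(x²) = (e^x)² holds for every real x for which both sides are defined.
False.

Claim: e^(x²) = (e^x)².
Test a specific point where both sides are defined: x = -1.
LHS = e^(x²) ≈ 2.7183
RHS = (e^x)² ≈ 0.1353
Since 2.7183 ≠ 0.1353, the equation fails at this point, so it cannot hold for every real x for which both sides are defined.
(e^x)² = e^(2x), and 2x ≠ x² in general.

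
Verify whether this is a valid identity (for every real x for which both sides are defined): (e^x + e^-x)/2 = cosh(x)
Yes, this is an identity.

Claim: (e^x + e^-x)/2 = cosh(x).
Reasoning: This is exactly the definition of the hyperbolic cosine: cosh(x) := (e^x + e^-x)/2.
So the two sides agree for every real x for which both sides are defined.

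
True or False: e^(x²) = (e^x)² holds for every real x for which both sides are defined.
False.

Claim: e^(x²) = (e^x)².
Test a specific point where both sides are defined: x = -3.
LHS = e^(x²) ≈ 8103.0839
RHS = (e^x)² ≈ 0.0025
Since 8103.0839 ≠ 0.0025, the equation fails at this point, so it cannot hold for every real x for which both sides are defined.
(e^x)² = e^(2x), and 2x ≠ x² in general.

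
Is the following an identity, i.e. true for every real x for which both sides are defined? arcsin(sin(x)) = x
No, this is NOT an identity.

Claim: arcsin(sin(x)) = x.
Test a specific point where both sides are defined: x = π.
LHS = arcsin(sin(x)) ≈ 0.0000
RHS = x ≈ 3.1416
Since 0.0000 ≠ 3.1416, the equation fails at this point, so it cannot hold for every real x for which both sides are defined.
arcsin only returns values in [-π/2, π/2], so arcsin(sin(x)) = x holds only for x in that interval, not for all real x.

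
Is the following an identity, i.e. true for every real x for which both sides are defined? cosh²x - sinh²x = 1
Yes, this is an identity.

Claim: cosh²x - sinh²x = 1.
Reasoning: With cosh(x) = (e^x + e^-x)/2 and sinh(x) = (e^x - e^-x)/2: cosh²x = (e^(2x) + 2 + e^(-2x))/4 and sinh²x = (e^(2x) - 2 + e^(-2x))/4. Subtracting leaves 4/4 = 1.
So the two sides agree for every real x for which both sides are defined.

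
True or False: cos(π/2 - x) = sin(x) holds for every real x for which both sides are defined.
True.

Claim: cos(π/2 - x) = sin(x).
Reasoning: Use cos(u - v) = cos(u)cos(v) + sin(u)sin(v) with u = π/2, v = x: cos(π/2)cos(x) + sin(π/2)sin(x) = 0·cos(x) + 1·sin(x) = sin(x).
So the two sides agree for every real x for which both sides are defined.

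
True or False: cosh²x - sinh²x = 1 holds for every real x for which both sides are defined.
True.

Claim: cosh²x - sinh²x = 1.
Reasoning: With cosh(x) = (e^x + e^-x)/2 and sinh(x) = (e^x - e^-x)/2: cosh²x = (e^(2x) + 2 + e^(-2x))/4 and sinh²x = (e^(2x) - 2 + e^(-2x))/4. Subtracting leaves 4/4 = 1.
So the two sides agree for every real x for which both sides are defined.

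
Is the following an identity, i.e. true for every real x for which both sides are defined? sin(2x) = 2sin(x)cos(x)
Yes, this is an identity.

Claim: sin(2x) = 2sin(x)cos(x).
Reasoning: Put y = x in the addition formula sin(x+y) = sin(x)cos(y) + cos(x)sin(y): sin(2x) = sin(x)cos(x) + cos(x)sin(x) = 2sin(x)cos(x).
So the two sides agree for every real x for which both sides are defined.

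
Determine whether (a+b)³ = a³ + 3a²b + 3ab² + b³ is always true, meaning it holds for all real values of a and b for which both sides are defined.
Claim: (a+b)³ = a³ + 3a²b + 3ab² + b³.
Reasoning: (a+b)³ = (a+b)(a+b)² = (a+b)(a² + 2ab + b²) = a³ + 2a²b + ab² + a²b + 2ab² + b³ = a³ + 3a²b + 3ab² + b³.
So the two sides agree for all real values of a and b for which both sides are defined.

Conclusion: Yes, this is an identity.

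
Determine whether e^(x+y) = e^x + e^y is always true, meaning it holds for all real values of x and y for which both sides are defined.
No, this is NOT an identity.

Claim: e^(x+y) = e^x + e^y.
Test a specific point where both sides are defined: x = 1/2, y = -2.
LHS = e^(x+y) ≈ 0.2231
RHS = e^x + e^y ≈ 1.7841
Since 0.2231 ≠ 1.7841, the equation fails at this point, so it cannot hold for all real values of x and y for which both sides are defined.
The correct rule is e^(x+y) = e^x · e^y (a product, not a sum).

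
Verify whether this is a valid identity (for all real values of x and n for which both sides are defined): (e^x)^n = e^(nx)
Yes, this is an identity.

Claim: (e^x)^n = e^(nx).
Reasoning: e^x is a positive real number, and for a positive base B and real exponent n, B^n = e^(n·ln B). With B = e^x, ln B = x, so (e^x)^n = e^(n·x).
So the two sides agree for all real values of x and n for which both sides are defined.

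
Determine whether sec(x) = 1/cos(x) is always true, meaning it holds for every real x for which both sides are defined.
Claim: sec(x) = 1/cos(x).
Reasoning: sec(x) is by definition the reciprocal of cos(x), wherever cos(x) ≠ 0.
So the two sides agree for every real x for which both sides are defined.

Conclusion: Yes, this is an identity.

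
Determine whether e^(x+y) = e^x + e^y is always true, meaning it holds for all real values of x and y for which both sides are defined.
No, this is NOT an identity.

Claim: e^(x+y) = e^x + e^y.
Test a specific point where both sides are defined: x = -3, y = -2.
LHS = e^(x+y) ≈ 0.0067
RHS = e^x + e^y ≈ 0.1851
Since 0.0067 ≠ 0.1851, the equation fails at this point, so it cannot hold for all real values of x and y for which both sides are defined.
The correct rule is e^(x+y) = e^x · e^y (a product, not a sum).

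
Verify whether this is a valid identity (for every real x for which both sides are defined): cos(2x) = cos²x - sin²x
Yes, this is an identity.

Claim: cos(2x) = cos²x - sin²x.
Reasoning: Put y = x in the addition formula cos(x+y) = cos(x)cos(y) - sin(x)sin(y): cos(2x) = cos²x - sin²x.
So the two sides agree for every real x for which both sides are defined.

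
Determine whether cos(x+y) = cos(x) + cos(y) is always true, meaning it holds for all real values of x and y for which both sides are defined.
Claim: cos(x+y) = cos(x) + cos(y).
Test a specific point where both sides are defined: x = -π/4, y = π.
LHS = cos(x+y) ≈ -0.7071
RHS = cos(x) + cos(y) ≈ -0.2929
Since -0.7071 ≠ -0.2929, the equation fails at this point, so it cannot hold for all real values of x and y for which both sides are defined.
The correct expansion is cos(x+y) = cos(x)cos(y) - sin(x)sin(y); cosine is not additive.

Conclusion: No, this is NOT an identity.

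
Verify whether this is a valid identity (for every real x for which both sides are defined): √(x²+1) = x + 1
No, this is NOT an identity.

Claim: √(x²+1) = x + 1.
Test a specific point where both sides are defined: x = -2.
LHS = √(x²+1) ≈ 2.2361
RHS = x + 1 ≈ -1.0000
Since 2.2361 ≠ -1.0000, the equation fails at this point, so it cannot hold for every real x for which both sides are defined.
(x+1)² = x² + 2x + 1 ≠ x² + 1 unless x = 0.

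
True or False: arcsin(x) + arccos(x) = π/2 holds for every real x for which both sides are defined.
Claim: arcsin(x) + arccos(x) = π/2.
Reasoning: Both sides are defined for -1 ≤ x ≤ 1. Let θ = arcsin(x), so sin θ = x and θ ∈ [-π/2, π/2]. Then cos(π/2 - θ) = sin θ = x and π/2 - θ ∈ [0, π], which is exactly the range of arccos, so arccos(x) = π/2 - θ. Adding: arcsin(x) + arccos(x) = θ + (π/2 - θ) = π/2.
So the two sides agree for every real x for which both sides are defined.

Conclusion: True.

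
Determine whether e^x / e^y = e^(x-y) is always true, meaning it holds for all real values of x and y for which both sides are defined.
Yes, this is an identity.

Claim: e^x / e^y = e^(x-y).
Reasoning: 1/e^y = e^(-y), so e^x / e^y = e^x · e^(-y) = e^(x + (-y)) = e^(x-y) by the product rule for exponents.
So the two sides agree for all real values of x and y for which both sides are defined.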